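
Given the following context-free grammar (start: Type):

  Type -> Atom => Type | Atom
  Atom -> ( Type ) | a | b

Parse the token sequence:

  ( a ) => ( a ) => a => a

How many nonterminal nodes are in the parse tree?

12

[Type [Atom ( [Type [Atom a]] )] => [Type [Atom ( [Type [Atom a]] )] => [Type [Atom a] => [Type [Atom a]]]]]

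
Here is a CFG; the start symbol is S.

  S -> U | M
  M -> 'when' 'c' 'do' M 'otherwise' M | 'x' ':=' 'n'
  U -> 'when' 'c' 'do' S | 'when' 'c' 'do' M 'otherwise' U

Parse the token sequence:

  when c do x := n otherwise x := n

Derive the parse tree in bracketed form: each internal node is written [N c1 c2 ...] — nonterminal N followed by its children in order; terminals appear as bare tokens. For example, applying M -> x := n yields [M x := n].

S
M
when c do M otherwise M
when c do x := n otherwise M
when c do x := n otherwise x := n

[S [M when c do [M x := n] otherwise [M x := n]]]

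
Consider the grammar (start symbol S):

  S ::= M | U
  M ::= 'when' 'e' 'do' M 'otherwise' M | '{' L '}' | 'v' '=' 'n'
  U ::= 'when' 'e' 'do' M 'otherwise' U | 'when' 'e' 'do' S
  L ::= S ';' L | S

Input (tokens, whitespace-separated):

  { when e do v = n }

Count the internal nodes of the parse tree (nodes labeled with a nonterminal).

[S [M { [L [S [U when e do [S [M v = n]]]]] }]]

7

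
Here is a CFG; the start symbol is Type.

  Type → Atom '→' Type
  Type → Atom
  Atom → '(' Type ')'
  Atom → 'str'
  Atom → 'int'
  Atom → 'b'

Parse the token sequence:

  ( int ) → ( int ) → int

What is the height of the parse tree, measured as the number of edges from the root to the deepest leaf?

[Type [Atom ( [Type [Atom int]] )] → [Type [Atom ( [Type [Atom int]] )] → [Type [Atom int]]]]

5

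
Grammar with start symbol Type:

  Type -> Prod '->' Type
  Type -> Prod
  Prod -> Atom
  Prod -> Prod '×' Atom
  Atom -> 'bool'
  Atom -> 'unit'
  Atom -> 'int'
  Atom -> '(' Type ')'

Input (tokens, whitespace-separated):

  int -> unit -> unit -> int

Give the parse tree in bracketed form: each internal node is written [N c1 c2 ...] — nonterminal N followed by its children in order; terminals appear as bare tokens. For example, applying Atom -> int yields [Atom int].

[Type [Prod [Atom int]] -> [Type [Prod [Atom unit]] -> [Type [Prod [Atom unit]] -> [Type [Prod [Atom int]]]]]]

Type
Prod -> Type
Atom -> Type
int -> Type
int -> Prod -> Type
int -> Atom -> Type
int -> unit -> Type
int -> unit -> Prod -> Type
int -> unit -> Atom -> Type
int -> unit -> unit -> Type
int -> unit -> unit -> Prod
int -> unit -> unit -> Atom
int -> unit -> unit -> int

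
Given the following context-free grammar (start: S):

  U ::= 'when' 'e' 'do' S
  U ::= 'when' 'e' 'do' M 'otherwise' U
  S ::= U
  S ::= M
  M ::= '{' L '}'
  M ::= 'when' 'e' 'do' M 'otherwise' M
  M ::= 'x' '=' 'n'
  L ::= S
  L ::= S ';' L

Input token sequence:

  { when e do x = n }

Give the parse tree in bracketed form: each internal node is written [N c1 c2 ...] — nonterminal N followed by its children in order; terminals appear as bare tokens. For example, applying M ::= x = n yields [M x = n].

[S [M { [L [S [U when e do [S [M x = n]]]]] }]]

S
M
{ L }
{ S }
{ U }
{ when e do S }
{ when e do M }
{ when e do x = n }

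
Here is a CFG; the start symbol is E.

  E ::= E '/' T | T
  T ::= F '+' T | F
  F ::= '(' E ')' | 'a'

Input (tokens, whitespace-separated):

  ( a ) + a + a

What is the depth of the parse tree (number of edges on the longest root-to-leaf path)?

[E [T [F ( [E [T [F a]]] )] + [T [F a] + [T [F a]]]]]

6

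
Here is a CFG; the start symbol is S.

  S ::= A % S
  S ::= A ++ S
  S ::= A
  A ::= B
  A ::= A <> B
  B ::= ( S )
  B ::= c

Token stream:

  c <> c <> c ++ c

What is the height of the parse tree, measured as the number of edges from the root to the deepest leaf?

5

[S [A [A [A [B c]] <> [B c]] <> [B c]] ++ [S [A [B c]]]]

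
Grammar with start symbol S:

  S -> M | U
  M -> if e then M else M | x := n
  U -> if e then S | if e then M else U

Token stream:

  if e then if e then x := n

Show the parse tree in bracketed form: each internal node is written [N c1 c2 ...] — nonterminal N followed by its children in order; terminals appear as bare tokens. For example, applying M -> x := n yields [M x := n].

S
U
if e then S
if e then U
if e then if e then S
if e then if e then M
if e then if e then x := n

[S [U if e then [S [U if e then [S [M x := n]]]]]]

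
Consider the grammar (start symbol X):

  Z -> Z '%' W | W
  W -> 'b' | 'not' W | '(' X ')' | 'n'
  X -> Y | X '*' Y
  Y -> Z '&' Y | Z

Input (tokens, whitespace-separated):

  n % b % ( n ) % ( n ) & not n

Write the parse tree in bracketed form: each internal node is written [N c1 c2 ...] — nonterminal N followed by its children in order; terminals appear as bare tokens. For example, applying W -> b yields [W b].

[X [Y [Z [Z [Z [Z [W n]] % [W b]] % [W ( [X [Y [Z [W n]]]] )]] % [W ( [X [Y [Z [W n]]]] )]] & [Y [Z [W not [W n]]]]]]

X
Y
Z & Y
Z % W & Y
Z % W % W & Y
Z % W % W % W & Y
W % W % W % W & Y
n % W % W % W & Y
n % b % W % W & Y
n % b % ( X ) % W & Y
n % b % ( Y ) % W & Y
n % b % ( Z ) % W & Y
n % b % ( W ) % W & Y
n % b % ( n ) % W & Y
n % b % ( n ) % ( X ) & Y
n % b % ( n ) % ( Y ) & Y
n % b % ( n ) % ( Z ) & Y
n % b % ( n ) % ( W ) & Y
n % b % ( n ) % ( n ) & Y
n % b % ( n ) % ( n ) & Z
n % b % ( n ) % ( n ) & W
n % b % ( n ) % ( n ) & not W
n % b % ( n ) % ( n ) & not n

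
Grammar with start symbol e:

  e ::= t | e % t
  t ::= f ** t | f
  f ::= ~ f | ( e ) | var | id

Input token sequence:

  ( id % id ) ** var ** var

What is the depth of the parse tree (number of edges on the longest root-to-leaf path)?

[e [t [f ( [e [e [t [f id]]] % [t [f id]]] )] ** [t [f var] ** [t [f var]]]]]

7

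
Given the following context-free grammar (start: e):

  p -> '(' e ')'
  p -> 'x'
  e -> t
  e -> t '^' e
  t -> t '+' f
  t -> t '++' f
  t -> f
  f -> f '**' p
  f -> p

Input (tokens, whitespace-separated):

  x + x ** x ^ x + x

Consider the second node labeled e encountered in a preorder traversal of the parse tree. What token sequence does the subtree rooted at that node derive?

[e [t [t [f [p x]]] + [f [f [p x]] ** [p x]]] ^ [e [t [t [f [p x]]] + [f [p x]]]]]

x + x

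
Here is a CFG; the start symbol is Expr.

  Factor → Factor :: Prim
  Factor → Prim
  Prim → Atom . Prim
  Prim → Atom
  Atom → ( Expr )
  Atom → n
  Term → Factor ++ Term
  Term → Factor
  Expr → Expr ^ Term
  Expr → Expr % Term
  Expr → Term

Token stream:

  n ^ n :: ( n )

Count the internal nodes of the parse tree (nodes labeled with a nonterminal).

[Expr [Expr [Term [Factor [Prim [Atom n]]]]] ^ [Term [Factor [Factor [Prim [Atom n]]] :: [Prim [Atom ( [Expr [Term [Factor [Prim [Atom n]]]]] )]]]]]

18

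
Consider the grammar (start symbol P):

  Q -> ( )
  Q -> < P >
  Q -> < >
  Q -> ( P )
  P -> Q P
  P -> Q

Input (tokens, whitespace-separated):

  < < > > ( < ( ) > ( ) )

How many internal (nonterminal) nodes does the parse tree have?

[P [Q < [P [Q < >]] >] [P [Q ( [P [Q < [P [Q ( )]] >] [P [Q ( )]]] )]]]

12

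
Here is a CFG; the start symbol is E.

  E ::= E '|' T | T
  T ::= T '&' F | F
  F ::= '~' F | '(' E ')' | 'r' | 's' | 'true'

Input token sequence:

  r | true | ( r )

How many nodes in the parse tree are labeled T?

[E [E [E [T [F r]]] | [T [F true]]] | [T [F ( [E [T [F r]]] )]]]

4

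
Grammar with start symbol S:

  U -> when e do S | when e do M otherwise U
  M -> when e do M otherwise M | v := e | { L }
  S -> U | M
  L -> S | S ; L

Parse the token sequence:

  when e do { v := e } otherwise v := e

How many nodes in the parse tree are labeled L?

1

[S [M when e do [M { [L [S [M v := e]]] }] otherwise [M v := e]]]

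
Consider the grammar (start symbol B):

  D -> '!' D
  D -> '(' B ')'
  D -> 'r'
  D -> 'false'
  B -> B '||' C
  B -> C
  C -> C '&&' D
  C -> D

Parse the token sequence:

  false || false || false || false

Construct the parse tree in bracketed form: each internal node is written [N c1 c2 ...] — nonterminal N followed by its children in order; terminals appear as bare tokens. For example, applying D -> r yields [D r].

B
B || C
B || C || C
B || C || C || C
C || C || C || C
D || C || C || C
false || C || C || C
false || D || C || C
false || false || C || C
false || false || D || C
false || false || false || C
false || false || false || D
false || false || false || false

[B [B [B [B [C [D false]]] || [C [D false]]] || [C [D false]]] || [C [D false]]]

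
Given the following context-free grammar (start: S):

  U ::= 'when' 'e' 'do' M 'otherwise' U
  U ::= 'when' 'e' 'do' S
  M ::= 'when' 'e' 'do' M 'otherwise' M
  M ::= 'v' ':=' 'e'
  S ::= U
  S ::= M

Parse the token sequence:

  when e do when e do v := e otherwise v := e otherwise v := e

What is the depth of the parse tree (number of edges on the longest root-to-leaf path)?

4

[S [M when e do [M when e do [M v := e] otherwise [M v := e]] otherwise [M v := e]]]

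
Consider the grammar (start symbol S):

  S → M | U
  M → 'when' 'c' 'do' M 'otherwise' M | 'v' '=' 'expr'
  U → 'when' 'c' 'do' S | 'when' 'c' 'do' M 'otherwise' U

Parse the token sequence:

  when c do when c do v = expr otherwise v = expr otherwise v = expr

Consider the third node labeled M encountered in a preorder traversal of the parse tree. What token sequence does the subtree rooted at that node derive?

v = expr

[S [M when c do [M when c do [M v = expr] otherwise [M v = expr]] otherwise [M v = expr]]]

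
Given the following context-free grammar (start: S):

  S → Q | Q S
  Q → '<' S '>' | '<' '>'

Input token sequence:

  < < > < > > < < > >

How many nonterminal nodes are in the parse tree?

[S [Q < [S [Q < >] [S [Q < >]]] >] [S [Q < [S [Q < >]] >]]]

10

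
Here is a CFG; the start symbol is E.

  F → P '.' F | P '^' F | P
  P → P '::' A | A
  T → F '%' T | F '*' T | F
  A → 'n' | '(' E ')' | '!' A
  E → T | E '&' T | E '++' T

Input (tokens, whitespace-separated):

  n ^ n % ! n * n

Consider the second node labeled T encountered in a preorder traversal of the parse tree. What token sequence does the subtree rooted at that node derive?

[E [T [F [P [A n]] ^ [F [P [A n]]]] % [T [F [P [A ! [A n]]]] * [T [F [P [A n]]]]]]]

! n * n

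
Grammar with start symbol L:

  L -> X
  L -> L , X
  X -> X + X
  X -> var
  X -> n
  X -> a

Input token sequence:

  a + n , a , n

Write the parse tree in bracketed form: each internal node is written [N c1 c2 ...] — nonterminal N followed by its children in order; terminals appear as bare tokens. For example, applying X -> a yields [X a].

L
L , X
L , X , X
X , X , X
X + X , X , X
a + X , X , X
a + n , X , X
a + n , a , X
a + n , a , n

[L [L [L [X [X a] + [X n]]] , [X a]] , [X n]]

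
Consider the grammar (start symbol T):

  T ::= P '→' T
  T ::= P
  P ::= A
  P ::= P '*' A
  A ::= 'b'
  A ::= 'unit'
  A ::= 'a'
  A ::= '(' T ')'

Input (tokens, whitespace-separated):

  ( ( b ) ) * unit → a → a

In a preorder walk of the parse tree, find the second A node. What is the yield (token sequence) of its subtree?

[T [P [P [A ( [T [P [A ( [T [P [A b]]] )]]] )]] * [A unit]] → [T [P [A a]] → [T [P [A a]]]]]

( b )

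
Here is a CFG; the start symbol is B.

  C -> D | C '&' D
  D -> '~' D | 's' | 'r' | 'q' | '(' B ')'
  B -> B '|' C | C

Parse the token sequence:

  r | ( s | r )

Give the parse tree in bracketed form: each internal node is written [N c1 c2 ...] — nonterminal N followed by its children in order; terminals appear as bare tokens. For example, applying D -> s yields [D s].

[B [B [C [D r]]] | [C [D ( [B [B [C [D s]]] | [C [D r]]] )]]]

B
B | C
C | C
D | C
r | C
r | D
r | ( B )
r | ( B | C )
r | ( C | C )
r | ( D | C )
r | ( s | C )
r | ( s | D )
r | ( s | r )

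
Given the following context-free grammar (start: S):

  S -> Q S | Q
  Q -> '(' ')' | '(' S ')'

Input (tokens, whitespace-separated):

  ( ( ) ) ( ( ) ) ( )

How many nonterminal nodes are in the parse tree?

10

[S [Q ( [S [Q ( )]] )] [S [Q ( [S [Q ( )]] )] [S [Q ( )]]]]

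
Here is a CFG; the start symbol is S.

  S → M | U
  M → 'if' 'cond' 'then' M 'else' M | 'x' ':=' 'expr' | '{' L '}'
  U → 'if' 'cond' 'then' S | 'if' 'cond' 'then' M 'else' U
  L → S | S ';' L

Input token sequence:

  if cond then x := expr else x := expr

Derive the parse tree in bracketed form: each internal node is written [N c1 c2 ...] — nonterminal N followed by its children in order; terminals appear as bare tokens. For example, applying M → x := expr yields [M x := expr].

S
M
if cond then M else M
if cond then x := expr else M
if cond then x := expr else x := expr

[S [M if cond then [M x := expr] else [M x := expr]]]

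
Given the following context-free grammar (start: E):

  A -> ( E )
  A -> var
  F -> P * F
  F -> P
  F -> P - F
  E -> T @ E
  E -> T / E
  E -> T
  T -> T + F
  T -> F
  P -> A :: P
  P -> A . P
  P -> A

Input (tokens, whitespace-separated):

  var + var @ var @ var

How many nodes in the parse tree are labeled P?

4

[E [T [T [F [P [A var]]]] + [F [P [A var]]]] @ [E [T [F [P [A var]]]] @ [E [T [F [P [A var]]]]]]]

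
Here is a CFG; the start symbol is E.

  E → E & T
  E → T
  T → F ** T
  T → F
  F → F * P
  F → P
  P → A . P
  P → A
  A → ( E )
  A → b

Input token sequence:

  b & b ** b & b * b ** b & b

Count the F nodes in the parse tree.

[E [E [E [E [T [F [P [A b]]]]] & [T [F [P [A b]]] ** [T [F [P [A b]]]]]] & [T [F [F [P [A b]]] * [P [A b]]] ** [T [F [P [A b]]]]]] & [T [F [P [A b]]]]]

7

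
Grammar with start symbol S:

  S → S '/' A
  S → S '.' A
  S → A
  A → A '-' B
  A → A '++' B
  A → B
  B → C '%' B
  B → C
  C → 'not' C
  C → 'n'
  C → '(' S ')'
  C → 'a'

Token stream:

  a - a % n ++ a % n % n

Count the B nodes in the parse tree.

[S [A [A [A [B [C a]]] - [B [C a] % [B [C n]]]] ++ [B [C a] % [B [C n] % [B [C n]]]]]]

6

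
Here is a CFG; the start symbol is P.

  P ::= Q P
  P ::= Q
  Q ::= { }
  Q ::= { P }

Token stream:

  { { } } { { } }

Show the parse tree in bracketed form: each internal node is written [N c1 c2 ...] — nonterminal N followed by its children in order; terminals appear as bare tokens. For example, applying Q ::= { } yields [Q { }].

[P [Q { [P [Q { }]] }] [P [Q { [P [Q { }]] }]]]

P
Q P
{ P } P
{ Q } P
{ { } } P
{ { } } Q
{ { } } { P }
{ { } } { Q }
{ { } } { { } }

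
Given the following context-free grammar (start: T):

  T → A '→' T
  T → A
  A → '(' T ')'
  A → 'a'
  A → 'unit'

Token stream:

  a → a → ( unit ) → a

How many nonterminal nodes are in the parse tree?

[T [A a] → [T [A a] → [T [A ( [T [A unit]] )] → [T [A a]]]]]

10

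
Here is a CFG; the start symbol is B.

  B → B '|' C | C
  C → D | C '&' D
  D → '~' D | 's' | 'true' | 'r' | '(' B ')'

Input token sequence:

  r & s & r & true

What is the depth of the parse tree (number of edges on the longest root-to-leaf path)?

6

[B [C [C [C [C [D r]] & [D s]] & [D r]] & [D true]]]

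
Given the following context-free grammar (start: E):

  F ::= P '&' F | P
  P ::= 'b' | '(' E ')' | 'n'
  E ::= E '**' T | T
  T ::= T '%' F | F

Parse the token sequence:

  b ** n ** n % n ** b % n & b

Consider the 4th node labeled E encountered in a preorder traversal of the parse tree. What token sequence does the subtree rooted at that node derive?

b

[E [E [E [E [T [F [P b]]]] ** [T [F [P n]]]] ** [T [T [F [P n]]] % [F [P n]]]] ** [T [T [F [P b]]] % [F [P n] & [F [P b]]]]]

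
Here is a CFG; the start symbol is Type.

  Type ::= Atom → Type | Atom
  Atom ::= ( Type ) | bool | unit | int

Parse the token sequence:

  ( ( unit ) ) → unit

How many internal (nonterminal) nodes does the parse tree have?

[Type [Atom ( [Type [Atom ( [Type [Atom unit]] )]] )] → [Type [Atom unit]]]

8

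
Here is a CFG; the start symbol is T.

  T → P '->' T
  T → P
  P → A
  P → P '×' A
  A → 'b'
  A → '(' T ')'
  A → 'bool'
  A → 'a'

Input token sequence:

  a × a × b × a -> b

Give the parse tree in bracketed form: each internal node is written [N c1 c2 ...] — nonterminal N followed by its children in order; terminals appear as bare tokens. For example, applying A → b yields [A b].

[T [P [P [P [P [A a]] × [A a]] × [A b]] × [A a]] -> [T [P [A b]]]]

T
P -> T
P × A -> T
P × A × A -> T
P × A × A × A -> T
A × A × A × A -> T
a × A × A × A -> T
a × a × A × A -> T
a × a × b × A -> T
a × a × b × a -> T
a × a × b × a -> P
a × a × b × a -> A
a × a × b × a -> b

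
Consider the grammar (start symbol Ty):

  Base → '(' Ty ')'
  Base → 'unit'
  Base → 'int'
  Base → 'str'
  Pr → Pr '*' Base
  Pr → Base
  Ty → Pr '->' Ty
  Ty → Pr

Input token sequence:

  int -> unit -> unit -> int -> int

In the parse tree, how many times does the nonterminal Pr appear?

[Ty [Pr [Base int]] -> [Ty [Pr [Base unit]] -> [Ty [Pr [Base unit]] -> [Ty [Pr [Base int]] -> [Ty [Pr [Base int]]]]]]]

5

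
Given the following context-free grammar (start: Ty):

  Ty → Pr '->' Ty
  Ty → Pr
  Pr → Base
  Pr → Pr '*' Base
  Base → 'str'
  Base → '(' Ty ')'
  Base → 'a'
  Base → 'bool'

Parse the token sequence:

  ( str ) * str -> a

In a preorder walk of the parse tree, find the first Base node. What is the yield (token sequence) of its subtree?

( str )

[Ty [Pr [Pr [Base ( [Ty [Pr [Base str]]] )]] * [Base str]] -> [Ty [Pr [Base a]]]]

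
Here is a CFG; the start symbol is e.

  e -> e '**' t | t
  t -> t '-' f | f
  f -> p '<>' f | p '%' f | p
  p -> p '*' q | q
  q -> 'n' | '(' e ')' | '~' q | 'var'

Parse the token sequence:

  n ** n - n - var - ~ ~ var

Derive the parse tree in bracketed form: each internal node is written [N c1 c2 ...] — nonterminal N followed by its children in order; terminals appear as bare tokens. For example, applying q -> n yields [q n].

[e [e [t [f [p [q n]]]]] ** [t [t [t [t [f [p [q n]]]] - [f [p [q n]]]] - [f [p [q var]]]] - [f [p [q ~ [q ~ [q var]]]]]]]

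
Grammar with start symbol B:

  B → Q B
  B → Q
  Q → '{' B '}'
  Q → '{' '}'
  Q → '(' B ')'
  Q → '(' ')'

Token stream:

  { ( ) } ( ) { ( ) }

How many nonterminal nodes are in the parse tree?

[B [Q { [B [Q ( )]] }] [B [Q ( )] [B [Q { [B [Q ( )]] }]]]]

10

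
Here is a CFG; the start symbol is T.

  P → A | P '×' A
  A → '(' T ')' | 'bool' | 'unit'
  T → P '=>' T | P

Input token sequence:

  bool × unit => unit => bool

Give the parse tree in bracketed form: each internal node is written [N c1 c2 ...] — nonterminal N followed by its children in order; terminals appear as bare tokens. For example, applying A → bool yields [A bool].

[T [P [P [A bool]] × [A unit]] => [T [P [A unit]] => [T [P [A bool]]]]]

T
P => T
P × A => T
A × A => T
bool × A => T
bool × unit => T
bool × unit => P => T
bool × unit => A => T
bool × unit => unit => T
bool × unit => unit => P
bool × unit => unit => A
bool × unit => unit => bool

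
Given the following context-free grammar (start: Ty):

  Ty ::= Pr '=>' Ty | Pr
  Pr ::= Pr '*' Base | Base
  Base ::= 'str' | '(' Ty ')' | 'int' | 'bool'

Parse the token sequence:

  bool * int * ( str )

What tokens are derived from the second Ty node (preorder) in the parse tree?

[Ty [Pr [Pr [Pr [Base bool]] * [Base int]] * [Base ( [Ty [Pr [Base str]]] )]]]

str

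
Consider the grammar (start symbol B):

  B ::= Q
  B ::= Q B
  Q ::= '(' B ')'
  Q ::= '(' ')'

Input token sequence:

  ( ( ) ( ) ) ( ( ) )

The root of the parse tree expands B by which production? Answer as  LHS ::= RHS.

B ::= Q B

[B [Q ( [B [Q ( )] [B [Q ( )]]] )] [B [Q ( [B [Q ( )]] )]]]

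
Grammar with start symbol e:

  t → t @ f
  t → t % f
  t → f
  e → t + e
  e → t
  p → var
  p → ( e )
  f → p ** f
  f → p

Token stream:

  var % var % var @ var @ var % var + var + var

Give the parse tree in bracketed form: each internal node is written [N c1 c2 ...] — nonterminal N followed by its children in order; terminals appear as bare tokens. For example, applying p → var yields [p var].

[e [t [t [t [t [t [t [f [p var]]] % [f [p var]]] % [f [p var]]] @ [f [p var]]] @ [f [p var]]] % [f [p var]]] + [e [t [f [p var]]] + [e [t [f [p var]]]]]]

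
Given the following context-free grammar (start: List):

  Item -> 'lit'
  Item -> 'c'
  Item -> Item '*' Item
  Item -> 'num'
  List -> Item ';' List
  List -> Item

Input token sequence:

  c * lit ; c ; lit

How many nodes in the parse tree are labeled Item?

[List [Item [Item c] * [Item lit]] ; [List [Item c] ; [List [Item lit]]]]

5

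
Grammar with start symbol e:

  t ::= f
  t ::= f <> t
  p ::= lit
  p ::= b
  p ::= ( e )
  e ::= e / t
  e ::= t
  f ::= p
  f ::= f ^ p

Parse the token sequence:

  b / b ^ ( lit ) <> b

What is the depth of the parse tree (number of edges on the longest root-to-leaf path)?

[e [e [t [f [p b]]]] / [t [f [f [p b]] ^ [p ( [e [t [f [p lit]]]] )]] <> [t [f [p b]]]]]

8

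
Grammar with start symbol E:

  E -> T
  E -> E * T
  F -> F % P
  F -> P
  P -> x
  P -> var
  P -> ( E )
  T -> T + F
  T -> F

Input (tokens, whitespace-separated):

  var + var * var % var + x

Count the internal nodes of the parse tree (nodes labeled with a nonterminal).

[E [E [T [T [F [P var]]] + [F [P var]]]] * [T [T [F [F [P var]] % [P var]]] + [F [P x]]]]

16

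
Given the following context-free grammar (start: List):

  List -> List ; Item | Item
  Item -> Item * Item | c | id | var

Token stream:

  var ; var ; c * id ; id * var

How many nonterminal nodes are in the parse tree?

12

[List [List [List [List [Item var]] ; [Item var]] ; [Item [Item c] * [Item id]]] ; [Item [Item id] * [Item var]]]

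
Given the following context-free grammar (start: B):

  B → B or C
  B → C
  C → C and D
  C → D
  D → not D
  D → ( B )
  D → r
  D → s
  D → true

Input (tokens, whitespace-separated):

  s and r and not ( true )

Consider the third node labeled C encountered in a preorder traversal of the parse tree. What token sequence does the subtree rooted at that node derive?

s

[B [C [C [C [D s]] and [D r]] and [D not [D ( [B [C [D true]]] )]]]]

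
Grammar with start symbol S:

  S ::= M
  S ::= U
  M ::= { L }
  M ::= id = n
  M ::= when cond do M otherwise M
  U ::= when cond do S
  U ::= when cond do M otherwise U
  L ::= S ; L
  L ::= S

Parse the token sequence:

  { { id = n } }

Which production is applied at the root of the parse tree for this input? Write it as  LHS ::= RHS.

[S [M { [L [S [M { [L [S [M id = n]]] }]]] }]]

S ::= M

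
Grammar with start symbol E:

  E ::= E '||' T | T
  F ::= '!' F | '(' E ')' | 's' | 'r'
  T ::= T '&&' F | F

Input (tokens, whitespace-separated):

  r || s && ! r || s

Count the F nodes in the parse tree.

5

[E [E [E [T [F r]]] || [T [T [F s]] && [F ! [F r]]]] || [T [F s]]]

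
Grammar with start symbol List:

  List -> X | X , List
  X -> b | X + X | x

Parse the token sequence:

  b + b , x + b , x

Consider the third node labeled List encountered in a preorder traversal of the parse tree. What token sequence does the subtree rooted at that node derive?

x

[List [X [X b] + [X b]] , [List [X [X x] + [X b]] , [List [X x]]]]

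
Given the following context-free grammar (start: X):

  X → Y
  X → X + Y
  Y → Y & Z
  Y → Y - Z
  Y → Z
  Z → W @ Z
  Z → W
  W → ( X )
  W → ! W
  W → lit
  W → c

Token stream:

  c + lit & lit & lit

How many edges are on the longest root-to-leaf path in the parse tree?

[X [X [Y [Z [W c]]]] + [Y [Y [Y [Z [W lit]]] & [Z [W lit]]] & [Z [W lit]]]]

6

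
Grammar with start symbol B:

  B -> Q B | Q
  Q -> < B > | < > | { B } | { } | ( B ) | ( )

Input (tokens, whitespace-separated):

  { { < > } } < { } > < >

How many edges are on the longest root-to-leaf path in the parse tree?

6

[B [Q { [B [Q { [B [Q < >]] }]] }] [B [Q < [B [Q { }]] >] [B [Q < >]]]]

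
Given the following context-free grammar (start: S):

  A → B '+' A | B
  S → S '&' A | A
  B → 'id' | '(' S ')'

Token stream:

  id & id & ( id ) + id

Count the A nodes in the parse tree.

[S [S [S [A [B id]]] & [A [B id]]] & [A [B ( [S [A [B id]]] )] + [A [B id]]]]

5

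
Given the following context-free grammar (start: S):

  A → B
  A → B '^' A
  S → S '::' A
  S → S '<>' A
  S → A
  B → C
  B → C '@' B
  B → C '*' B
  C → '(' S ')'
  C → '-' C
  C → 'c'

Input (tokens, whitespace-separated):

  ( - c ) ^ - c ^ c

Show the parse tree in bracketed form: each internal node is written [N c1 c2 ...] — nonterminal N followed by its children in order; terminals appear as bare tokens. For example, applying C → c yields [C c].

S
A
B ^ A
C ^ A
( S ) ^ A
( A ) ^ A
( B ) ^ A
( C ) ^ A
( - C ) ^ A
( - c ) ^ A
( - c ) ^ B ^ A
( - c ) ^ C ^ A
( - c ) ^ - C ^ A
( - c ) ^ - c ^ A
( - c ) ^ - c ^ B
( - c ) ^ - c ^ C
( - c ) ^ - c ^ c

[S [A [B [C ( [S [A [B [C - [C c]]]]] )]] ^ [A [B [C - [C c]]] ^ [A [B [C c]]]]]]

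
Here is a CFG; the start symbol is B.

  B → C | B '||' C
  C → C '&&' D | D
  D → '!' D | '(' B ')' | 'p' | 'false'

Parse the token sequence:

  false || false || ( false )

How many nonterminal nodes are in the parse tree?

[B [B [B [C [D false]]] || [C [D false]]] || [C [D ( [B [C [D false]]] )]]]

12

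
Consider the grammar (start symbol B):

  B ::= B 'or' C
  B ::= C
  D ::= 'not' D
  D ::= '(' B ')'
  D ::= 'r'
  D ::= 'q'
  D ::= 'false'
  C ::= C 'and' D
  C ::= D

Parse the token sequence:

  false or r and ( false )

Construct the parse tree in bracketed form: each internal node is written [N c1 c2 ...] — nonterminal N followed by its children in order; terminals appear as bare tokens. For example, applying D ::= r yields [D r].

[B [B [C [D false]]] or [C [C [D r]] and [D ( [B [C [D false]]] )]]]

B
B or C
C or C
D or C
false or C
false or C and D
false or D and D
false or r and D
false or r and ( B )
false or r and ( C )
false or r and ( D )
false or r and ( false )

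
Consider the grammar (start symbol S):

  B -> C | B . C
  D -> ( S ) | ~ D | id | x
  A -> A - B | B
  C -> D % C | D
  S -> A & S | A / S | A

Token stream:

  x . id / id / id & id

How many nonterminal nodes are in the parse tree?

[S [A [B [B [C [D x]]] . [C [D id]]]] / [S [A [B [C [D id]]]] / [S [A [B [C [D id]]]] & [S [A [B [C [D id]]]]]]]]

23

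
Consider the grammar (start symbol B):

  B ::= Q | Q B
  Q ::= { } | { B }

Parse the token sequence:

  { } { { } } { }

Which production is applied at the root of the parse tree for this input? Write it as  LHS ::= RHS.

[B [Q { }] [B [Q { [B [Q { }]] }] [B [Q { }]]]]

B ::= Q B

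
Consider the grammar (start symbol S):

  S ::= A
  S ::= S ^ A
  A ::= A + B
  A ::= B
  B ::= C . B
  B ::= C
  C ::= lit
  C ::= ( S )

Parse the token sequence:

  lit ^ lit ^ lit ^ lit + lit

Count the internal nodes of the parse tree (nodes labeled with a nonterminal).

19

[S [S [S [S [A [B [C lit]]]] ^ [A [B [C lit]]]] ^ [A [B [C lit]]]] ^ [A [A [B [C lit]]] + [B [C lit]]]]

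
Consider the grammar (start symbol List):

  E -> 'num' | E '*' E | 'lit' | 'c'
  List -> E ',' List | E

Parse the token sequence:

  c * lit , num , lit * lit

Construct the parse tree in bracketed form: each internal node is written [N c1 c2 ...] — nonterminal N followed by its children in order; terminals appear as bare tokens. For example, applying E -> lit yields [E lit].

List
E , List
E * E , List
c * E , List
c * lit , List
c * lit , E , List
c * lit , num , List
c * lit , num , E
c * lit , num , E * E
c * lit , num , lit * E
c * lit , num , lit * lit

[List [E [E c] * [E lit]] , [List [E num] , [List [E [E lit] * [E lit]]]]]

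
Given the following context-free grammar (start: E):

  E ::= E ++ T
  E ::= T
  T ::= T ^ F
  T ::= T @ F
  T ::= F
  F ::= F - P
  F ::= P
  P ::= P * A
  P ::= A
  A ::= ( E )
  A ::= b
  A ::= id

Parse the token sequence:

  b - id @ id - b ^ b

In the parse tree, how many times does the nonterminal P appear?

5

[E [T [T [T [F [F [P [A b]]] - [P [A id]]]] @ [F [F [P [A id]]] - [P [A b]]]] ^ [F [P [A b]]]]]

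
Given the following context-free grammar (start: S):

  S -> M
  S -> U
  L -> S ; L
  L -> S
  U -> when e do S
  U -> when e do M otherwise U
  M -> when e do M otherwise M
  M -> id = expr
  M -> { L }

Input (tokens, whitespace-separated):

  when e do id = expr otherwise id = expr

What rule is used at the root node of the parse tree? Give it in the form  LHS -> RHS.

[S [M when e do [M id = expr] otherwise [M id = expr]]]

S -> M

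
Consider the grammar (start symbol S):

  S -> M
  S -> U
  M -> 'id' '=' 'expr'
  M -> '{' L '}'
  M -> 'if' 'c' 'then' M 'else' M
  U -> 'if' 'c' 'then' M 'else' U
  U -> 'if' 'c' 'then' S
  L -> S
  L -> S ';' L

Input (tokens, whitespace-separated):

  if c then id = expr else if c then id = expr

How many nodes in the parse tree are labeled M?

2

[S [U if c then [M id = expr] else [U if c then [S [M id = expr]]]]]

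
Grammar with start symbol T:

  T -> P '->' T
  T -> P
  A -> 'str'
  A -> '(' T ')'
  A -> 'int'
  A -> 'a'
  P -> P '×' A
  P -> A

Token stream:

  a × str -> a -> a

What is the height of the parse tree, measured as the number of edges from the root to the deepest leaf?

5

[T [P [P [A a]] × [A str]] -> [T [P [A a]] -> [T [P [A a]]]]]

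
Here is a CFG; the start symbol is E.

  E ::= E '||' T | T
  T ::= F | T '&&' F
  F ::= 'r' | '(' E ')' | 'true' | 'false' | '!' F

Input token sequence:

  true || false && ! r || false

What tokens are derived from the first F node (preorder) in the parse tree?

[E [E [E [T [F true]]] || [T [T [F false]] && [F ! [F r]]]] || [T [F false]]]

true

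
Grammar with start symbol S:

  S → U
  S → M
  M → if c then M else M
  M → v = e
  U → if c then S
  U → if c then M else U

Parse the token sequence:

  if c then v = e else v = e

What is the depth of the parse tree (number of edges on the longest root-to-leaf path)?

3

[S [M if c then [M v = e] else [M v = e]]]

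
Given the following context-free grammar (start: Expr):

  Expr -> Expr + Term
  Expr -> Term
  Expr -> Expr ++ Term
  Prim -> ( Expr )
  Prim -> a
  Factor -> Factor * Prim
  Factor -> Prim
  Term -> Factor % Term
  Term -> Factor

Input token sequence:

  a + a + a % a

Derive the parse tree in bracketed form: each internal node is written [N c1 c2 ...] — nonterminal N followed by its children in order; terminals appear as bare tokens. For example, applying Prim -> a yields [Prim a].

[Expr [Expr [Expr [Term [Factor [Prim a]]]] + [Term [Factor [Prim a]]]] + [Term [Factor [Prim a]] % [Term [Factor [Prim a]]]]]

Expr
Expr + Term
Expr + Term + Term
Term + Term + Term
Factor + Term + Term
Prim + Term + Term
a + Term + Term
a + Factor + Term
a + Prim + Term
a + a + Term
a + a + Factor % Term
a + a + Prim % Term
a + a + a % Term
a + a + a % Factor
a + a + a % Prim
a + a + a % a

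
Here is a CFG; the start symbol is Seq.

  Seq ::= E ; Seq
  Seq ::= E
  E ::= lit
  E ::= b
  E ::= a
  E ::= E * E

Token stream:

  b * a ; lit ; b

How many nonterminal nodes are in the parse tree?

[Seq [E [E b] * [E a]] ; [Seq [E lit] ; [Seq [E b]]]]

8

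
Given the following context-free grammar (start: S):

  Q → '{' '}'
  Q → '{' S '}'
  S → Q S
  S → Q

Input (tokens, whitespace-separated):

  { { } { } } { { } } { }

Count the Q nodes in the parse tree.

6

[S [Q { [S [Q { }] [S [Q { }]]] }] [S [Q { [S [Q { }]] }] [S [Q { }]]]]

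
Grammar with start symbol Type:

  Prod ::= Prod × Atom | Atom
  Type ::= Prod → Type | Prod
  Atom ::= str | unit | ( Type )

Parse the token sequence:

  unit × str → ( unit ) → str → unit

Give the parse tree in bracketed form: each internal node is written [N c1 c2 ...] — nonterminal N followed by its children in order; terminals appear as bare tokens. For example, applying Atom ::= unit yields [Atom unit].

Type
Prod → Type
Prod × Atom → Type
Atom × Atom → Type
unit × Atom → Type
unit × str → Type
unit × str → Prod → Type
unit × str → Atom → Type
unit × str → ( Type ) → Type
unit × str → ( Prod ) → Type
unit × str → ( Atom ) → Type
unit × str → ( unit ) → Type
unit × str → ( unit ) → Prod → Type
unit × str → ( unit ) → Atom → Type
unit × str → ( unit ) → str → Type
unit × str → ( unit ) → str → Prod
unit × str → ( unit ) → str → Atom
unit × str → ( unit ) → str → unit

[Type [Prod [Prod [Atom unit]] × [Atom str]] → [Type [Prod [Atom ( [Type [Prod [Atom unit]]] )]] → [Type [Prod [Atom str]] → [Type [Prod [Atom unit]]]]]]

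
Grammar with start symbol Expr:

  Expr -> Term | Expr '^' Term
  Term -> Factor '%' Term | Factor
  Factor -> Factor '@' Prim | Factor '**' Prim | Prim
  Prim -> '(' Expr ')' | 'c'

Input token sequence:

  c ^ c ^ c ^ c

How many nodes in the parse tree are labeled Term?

4

[Expr [Expr [Expr [Expr [Term [Factor [Prim c]]]] ^ [Term [Factor [Prim c]]]] ^ [Term [Factor [Prim c]]]] ^ [Term [Factor [Prim c]]]]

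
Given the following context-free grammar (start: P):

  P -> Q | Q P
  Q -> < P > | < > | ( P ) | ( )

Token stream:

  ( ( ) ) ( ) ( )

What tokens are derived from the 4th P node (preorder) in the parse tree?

( )

[P [Q ( [P [Q ( )]] )] [P [Q ( )] [P [Q ( )]]]]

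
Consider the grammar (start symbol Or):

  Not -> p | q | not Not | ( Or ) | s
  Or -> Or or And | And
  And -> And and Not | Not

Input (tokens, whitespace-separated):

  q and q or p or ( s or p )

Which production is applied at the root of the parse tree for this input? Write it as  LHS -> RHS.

Or -> Or or And

[Or [Or [Or [And [And [Not q]] and [Not q]]] or [And [Not p]]] or [And [Not ( [Or [Or [And [Not s]]] or [And [Not p]]] )]]]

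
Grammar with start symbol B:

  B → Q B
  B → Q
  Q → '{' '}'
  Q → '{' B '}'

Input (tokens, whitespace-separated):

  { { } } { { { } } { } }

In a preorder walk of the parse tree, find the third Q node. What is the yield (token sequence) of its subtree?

{ { { } } { } }

[B [Q { [B [Q { }]] }] [B [Q { [B [Q { [B [Q { }]] }] [B [Q { }]]] }]]]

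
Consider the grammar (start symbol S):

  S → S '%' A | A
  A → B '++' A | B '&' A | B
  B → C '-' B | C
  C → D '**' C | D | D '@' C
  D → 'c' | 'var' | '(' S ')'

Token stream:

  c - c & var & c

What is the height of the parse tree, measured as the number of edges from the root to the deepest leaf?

7

[S [A [B [C [D c]] - [B [C [D c]]]] & [A [B [C [D var]]] & [A [B [C [D c]]]]]]]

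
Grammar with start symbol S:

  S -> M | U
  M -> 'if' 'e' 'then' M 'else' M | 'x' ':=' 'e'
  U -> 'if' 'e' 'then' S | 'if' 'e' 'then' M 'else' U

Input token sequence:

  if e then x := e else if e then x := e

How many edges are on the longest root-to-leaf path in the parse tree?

[S [U if e then [M x := e] else [U if e then [S [M x := e]]]]]

5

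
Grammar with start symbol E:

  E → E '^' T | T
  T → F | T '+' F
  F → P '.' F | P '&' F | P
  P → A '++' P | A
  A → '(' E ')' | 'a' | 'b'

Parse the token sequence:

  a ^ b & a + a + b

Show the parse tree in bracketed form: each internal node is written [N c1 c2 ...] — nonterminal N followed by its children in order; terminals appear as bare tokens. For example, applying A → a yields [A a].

[E [E [T [F [P [A a]]]]] ^ [T [T [T [F [P [A b]] & [F [P [A a]]]]] + [F [P [A a]]]] + [F [P [A b]]]]]

E
E ^ T
T ^ T
F ^ T
P ^ T
A ^ T
a ^ T
a ^ T + F
a ^ T + F + F
a ^ F + F + F
a ^ P & F + F + F
a ^ A & F + F + F
a ^ b & F + F + F
a ^ b & P + F + F
a ^ b & A + F + F
a ^ b & a + F + F
a ^ b & a + P + F
a ^ b & a + A + F
a ^ b & a + a + F
a ^ b & a + a + P
a ^ b & a + a + A
a ^ b & a + a + b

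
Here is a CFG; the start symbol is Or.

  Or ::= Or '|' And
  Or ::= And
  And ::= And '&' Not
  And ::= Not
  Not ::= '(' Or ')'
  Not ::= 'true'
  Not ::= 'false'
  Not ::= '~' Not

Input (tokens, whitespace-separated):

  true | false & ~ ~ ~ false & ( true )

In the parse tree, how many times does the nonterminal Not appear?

[Or [Or [And [Not true]]] | [And [And [And [Not false]] & [Not ~ [Not ~ [Not ~ [Not false]]]]] & [Not ( [Or [And [Not true]]] )]]]

8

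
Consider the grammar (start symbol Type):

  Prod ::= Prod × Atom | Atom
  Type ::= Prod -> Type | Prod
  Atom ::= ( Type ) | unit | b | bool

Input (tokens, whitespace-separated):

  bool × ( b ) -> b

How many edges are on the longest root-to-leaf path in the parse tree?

[Type [Prod [Prod [Atom bool]] × [Atom ( [Type [Prod [Atom b]]] )]] -> [Type [Prod [Atom b]]]]

6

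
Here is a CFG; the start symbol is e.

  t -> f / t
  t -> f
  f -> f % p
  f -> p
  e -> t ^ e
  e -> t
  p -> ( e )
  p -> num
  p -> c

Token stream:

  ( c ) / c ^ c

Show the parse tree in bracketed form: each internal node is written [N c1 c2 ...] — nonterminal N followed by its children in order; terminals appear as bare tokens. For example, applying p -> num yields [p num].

[e [t [f [p ( [e [t [f [p c]]]] )]] / [t [f [p c]]]] ^ [e [t [f [p c]]]]]

e
t ^ e
f / t ^ e
p / t ^ e
( e ) / t ^ e
( t ) / t ^ e
( f ) / t ^ e
( p ) / t ^ e
( c ) / t ^ e
( c ) / f ^ e
( c ) / p ^ e
( c ) / c ^ e
( c ) / c ^ t
( c ) / c ^ f
( c ) / c ^ p
( c ) / c ^ c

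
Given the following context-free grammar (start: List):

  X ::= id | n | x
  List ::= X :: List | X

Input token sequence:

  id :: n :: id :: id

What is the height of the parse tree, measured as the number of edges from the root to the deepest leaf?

5

[List [X id] :: [List [X n] :: [List [X id] :: [List [X id]]]]]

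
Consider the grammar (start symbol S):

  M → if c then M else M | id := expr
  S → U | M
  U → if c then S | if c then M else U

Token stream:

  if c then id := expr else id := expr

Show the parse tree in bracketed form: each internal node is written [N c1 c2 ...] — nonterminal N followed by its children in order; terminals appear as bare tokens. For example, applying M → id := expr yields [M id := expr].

[S [M if c then [M id := expr] else [M id := expr]]]

S
M
if c then M else M
if c then id := expr else M
if c then id := expr else id := expr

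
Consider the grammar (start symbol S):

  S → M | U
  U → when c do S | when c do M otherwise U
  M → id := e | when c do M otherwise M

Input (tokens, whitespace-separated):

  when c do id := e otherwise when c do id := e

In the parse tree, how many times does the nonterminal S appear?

2

[S [U when c do [M id := e] otherwise [U when c do [S [M id := e]]]]]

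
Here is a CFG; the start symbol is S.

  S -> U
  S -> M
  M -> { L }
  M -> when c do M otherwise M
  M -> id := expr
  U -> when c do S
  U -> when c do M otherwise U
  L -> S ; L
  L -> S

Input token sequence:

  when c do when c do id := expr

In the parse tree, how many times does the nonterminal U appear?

2

[S [U when c do [S [U when c do [S [M id := expr]]]]]]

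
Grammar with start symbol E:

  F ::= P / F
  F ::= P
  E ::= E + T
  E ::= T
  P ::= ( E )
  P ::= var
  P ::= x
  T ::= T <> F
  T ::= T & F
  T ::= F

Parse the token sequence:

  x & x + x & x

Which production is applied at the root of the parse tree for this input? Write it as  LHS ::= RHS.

E ::= E + T

[E [E [T [T [F [P x]]] & [F [P x]]]] + [T [T [F [P x]]] & [F [P x]]]]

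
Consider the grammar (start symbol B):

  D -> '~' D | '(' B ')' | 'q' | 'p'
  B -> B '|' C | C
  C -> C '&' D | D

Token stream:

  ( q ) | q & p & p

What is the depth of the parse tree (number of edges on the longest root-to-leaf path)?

7

[B [B [C [D ( [B [C [D q]]] )]]] | [C [C [C [D q]] & [D p]] & [D p]]]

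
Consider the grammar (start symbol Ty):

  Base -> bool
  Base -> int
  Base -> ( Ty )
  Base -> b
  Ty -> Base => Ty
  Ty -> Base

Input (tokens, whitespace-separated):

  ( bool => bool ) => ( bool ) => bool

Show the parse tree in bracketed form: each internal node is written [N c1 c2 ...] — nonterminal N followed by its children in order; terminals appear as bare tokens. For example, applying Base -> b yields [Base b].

Ty
Base => Ty
( Ty ) => Ty
( Base => Ty ) => Ty
( bool => Ty ) => Ty
( bool => Base ) => Ty
( bool => bool ) => Ty
( bool => bool ) => Base => Ty
( bool => bool ) => ( Ty ) => Ty
( bool => bool ) => ( Base ) => Ty
( bool => bool ) => ( bool ) => Ty
( bool => bool ) => ( bool ) => Base
( bool => bool ) => ( bool ) => bool

[Ty [Base ( [Ty [Base bool] => [Ty [Base bool]]] )] => [Ty [Base ( [Ty [Base bool]] )] => [Ty [Base bool]]]]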